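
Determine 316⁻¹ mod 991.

530

Apply the Euclidean algorithm and back-substitute:
991 = 3*316 + 43
316 = 7*43 + 15
43 = 2*15 + 13
15 = 1*13 + 2
13 = 6*2 + 1
2 = 2*1 + 0
gcd(316, 991) = 1, so the inverse exists.
Bézout: 1 = 147*991 − 461*316.
So 316⁻¹ ≡ −461 ≡ 530 (mod 991).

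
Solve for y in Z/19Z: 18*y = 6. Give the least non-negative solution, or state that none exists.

13

gcd(18, 19) = 1, so a unique solution mod 19 exists.
18⁻¹ ≡ 18 (mod 19).
y ≡ 18*6 ≡ 13 (mod 19).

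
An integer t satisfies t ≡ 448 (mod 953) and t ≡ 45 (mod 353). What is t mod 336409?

953⁻¹ mod 353: 953×343 ≡ 1 (mod 353), so 953⁻¹ ≡ 343.
t = 448 + 953×((45 − 448)×343 mod 353) = 448 + 953×147 = 140539.
Check: 140539 mod 953 = 448, 140539 mod 353 = 45. ✓

140539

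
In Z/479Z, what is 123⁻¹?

74

479 = 3·123 + 110
123 = 1·110 + 13
110 = 8·13 + 6
13 = 2·6 + 1
6 = 6·1 + 0
gcd(123, 479) = 1, so the inverse exists.
Back-substitute for 1:
1 = 1·13 − 2·6
  = −2·110 + 17·13
  = 17·123 − 19·110
  = −19·479 + 74·123
So 123⁻¹ ≡ 74 (mod 479).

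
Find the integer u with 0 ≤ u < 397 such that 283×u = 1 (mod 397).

397 = 1·283 + 114
283 = 2·114 + 55
114 = 2·55 + 4
55 = 13·4 + 3
4 = 1·3 + 1
3 = 3·1 + 0
gcd(283, 397) = 1, so the inverse exists.
Bézout: 1 = 72·397 − 101·283.
So 283⁻¹ ≡ −101 ≡ 296 (mod 397).

296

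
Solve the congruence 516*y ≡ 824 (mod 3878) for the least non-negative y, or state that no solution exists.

gcd(516, 3878) = 2, and 2 | 824, so solutions exist.
Divide through by 2: 258*y ≡ 412 (mod 1939).
258⁻¹ ≡ 1210 (mod 1939).
y ≡ 1210*412 ≡ 197 (mod 1939).
The smallest non-negative solution is y = 197.

197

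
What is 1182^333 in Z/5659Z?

Using repeated squaring:
1182^1 ≡ 1182 (mod 5659)
1182^2 ≡ 1182^2 = 1397124 ≡ 5010 (mod 5659)
1182^4 ≡ 5010^2 = 25100100 ≡ 2435 (mod 5659)
1182^8 ≡ 2435^2 = 5929225 ≡ 4252 (mod 5659)
1182^16 ≡ 4252^2 = 18079504 ≡ 4658 (mod 5659)
1182^32 ≡ 4658^2 = 21696964 ≡ 358 (mod 5659)
1182^64 ≡ 358^2 = 128164 ≡ 3666 (mod 5659)
1182^128 ≡ 3666^2 = 13439556 ≡ 5090 (mod 5659)
1182^256 ≡ 5090^2 = 25908100 ≡ 1198 (mod 5659)
1182^333 = 1182^256 * 1182^64 * 1182^8 * 1182^4 * 1182^1 ≡ 1198 * 3666 * 4252 * 2435 * 1182 (mod 5659).
Accumulate the product:
1198 * 3666 = 4391868 ≡ 484
484 * 4252 = 2057968 ≡ 3751
3751 * 2435 = 9133685 ≡ 59
59 * 1182 = 69738 ≡ 1830

1830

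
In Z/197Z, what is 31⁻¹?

By the extended Euclidean algorithm:
197 = 6×31 + 11
31 = 2×11 + 9
11 = 1×9 + 2
9 = 4×2 + 1
2 = 2×1 + 0
gcd(31, 197) = 1, so the inverse exists.
Back-substitute for 1:
1 = 1×9 − 4×2
  = −4×11 + 5×9
  = 5×31 − 14×11
  = −14×197 + 89×31
So 31⁻¹ ≡ 89 (mod 197).

89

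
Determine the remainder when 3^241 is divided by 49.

By square-and-multiply:
241 in binary is 11110001, i.e. 241 = 128 + 64 + 32 + 16 + 1.
3^1 ≡ 3 (mod 49)
3^2 ≡ 3^2 = 9 (mod 49)
3^4 ≡ 9^2 = 81 ≡ 32 (mod 49)
3^8 ≡ 32^2 = 1024 ≡ 44 (mod 49)
3^16 ≡ 44^2 = 1936 ≡ 25 (mod 49)
3^32 ≡ 25^2 = 625 ≡ 37 (mod 49)
3^64 ≡ 37^2 = 1369 ≡ 46 (mod 49)
3^128 ≡ 46^2 = 2116 ≡ 9 (mod 49)
3^241 = 3^128 × 3^64 × 3^32 × 3^16 × 3^1 ≡ 9 × 46 × 37 × 25 × 3 (mod 49).
Accumulate the product:
9 × 46 = 414 ≡ 22
22 × 37 = 814 ≡ 30
30 × 25 = 750 ≡ 15
15 × 3 = 45

45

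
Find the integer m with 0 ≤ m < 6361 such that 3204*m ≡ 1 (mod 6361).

5549

Apply the Euclidean algorithm and back-substitute:
6361 = 1*3204 + 3157
3204 = 1*3157 + 47
3157 = 67*47 + 8
47 = 5*8 + 7
8 = 1*7 + 1
7 = 7*1 + 0
gcd(3204, 6361) = 1, so the inverse exists.
Back-substitute for 1:
1 = 1*8 − 1*7
  = −1*47 + 6*8
  = 6*3157 − 403*47
  = −403*3204 + 409*3157
  = 409*6361 − 812*3204
So 3204⁻¹ ≡ −812 ≡ 5549 (mod 6361).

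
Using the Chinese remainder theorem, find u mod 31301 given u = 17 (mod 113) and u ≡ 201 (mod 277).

15159

113⁻¹ mod 277: 113*76 ≡ 1 (mod 277), so 113⁻¹ ≡ 76.
u = 17 + 113*((201 − 17)*76 mod 277) = 17 + 113*134 = 15159.
Check: 15159 mod 113 = 17, 15159 mod 277 = 201. ✓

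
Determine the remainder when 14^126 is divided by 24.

16

Using repeated squaring:
126 in binary is 1111110, i.e. 126 = 64 + 32 + 16 + 8 + 4 + 2.
14^1 ≡ 14 (mod 24)
14^2 ≡ 14^2 = 196 ≡ 4 (mod 24)
14^4 ≡ 4^2 = 16 (mod 24)
14^8 ≡ 16^2 = 256 ≡ 16 (mod 24)
14^16 ≡ 16^2 = 256 ≡ 16 (mod 24)
14^32 ≡ 16^2 = 256 ≡ 16 (mod 24)
14^64 ≡ 16^2 = 256 ≡ 16 (mod 24)
14^126 = 14^64 × 14^32 × 14^16 × 14^8 × 14^4 × 14^2 ≡ 16 × 16 × 16 × 16 × 16 × 4 (mod 24).
Accumulate the product:
16 × 16 = 256 ≡ 16
16 × 16 = 256 ≡ 16
16 × 16 = 256 ≡ 16
16 × 16 = 256 ≡ 16
16 × 4 = 64 ≡ 16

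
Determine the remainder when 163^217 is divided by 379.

328

Compute successive squares:
217 in binary is 11011001, i.e. 217 = 128 + 64 + 16 + 8 + 1.
163^1 ≡ 163 (mod 379)
163^2 ≡ 163^2 = 26569 ≡ 39 (mod 379)
163^4 ≡ 39^2 = 1521 ≡ 5 (mod 379)
163^8 ≡ 5^2 = 25 (mod 379)
163^16 ≡ 25^2 = 625 ≡ 246 (mod 379)
163^32 ≡ 246^2 = 60516 ≡ 255 (mod 379)
163^64 ≡ 255^2 = 65025 ≡ 216 (mod 379)
163^128 ≡ 216^2 = 46656 ≡ 39 (mod 379)
163^217 = 163^128 * 163^64 * 163^16 * 163^8 * 163^1 ≡ 39 * 216 * 246 * 25 * 163 (mod 379).
Accumulate the product:
39 * 216 = 8424 ≡ 86
86 * 246 = 21156 ≡ 311
311 * 25 = 7775 ≡ 195
195 * 163 = 31785 ≡ 328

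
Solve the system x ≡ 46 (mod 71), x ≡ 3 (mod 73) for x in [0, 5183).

4164

71⁻¹ mod 73: 71*36 ≡ 1 (mod 73), so 71⁻¹ ≡ 36.
x = 46 + 71*((3 − 46)*36 mod 73) = 46 + 71*58 = 4164.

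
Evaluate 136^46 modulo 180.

136

136^1 ≡ 136 (mod 180)
136^2 ≡ 136^2 = 18496 ≡ 136 (mod 180)
136^4 ≡ 136^2 = 18496 ≡ 136 (mod 180)
136^8 ≡ 136^2 = 18496 ≡ 136 (mod 180)
136^16 ≡ 136^2 = 18496 ≡ 136 (mod 180)
136^32 ≡ 136^2 = 18496 ≡ 136 (mod 180)
136^46 = 136^32 × 136^8 × 136^4 × 136^2 ≡ 136 × 136 × 136 × 136 (mod 180).
Accumulate the product:
136 × 136 = 18496 ≡ 136
136 × 136 = 18496 ≡ 136
136 × 136 = 18496 ≡ 136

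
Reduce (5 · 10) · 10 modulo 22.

5 · 10 = 50 ≡ 6 (mod 22)
6 · 10 = 60 ≡ 16 (mod 22)

16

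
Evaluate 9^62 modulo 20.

1

62 in binary is 111110, i.e. 62 = 32 + 16 + 8 + 4 + 2.
9^1 ≡ 9 (mod 20)
9^2 ≡ 9^2 = 81 ≡ 1 (mod 20)
9^4 ≡ 1^2 = 1 (mod 20)
9^8 ≡ 1^2 = 1 (mod 20)
9^16 ≡ 1^2 = 1 (mod 20)
9^32 ≡ 1^2 = 1 (mod 20)
9^62 = 9^32 * 9^16 * 9^8 * 9^4 * 9^2 ≡ 1 * 1 * 1 * 1 * 1 (mod 20).
Accumulate the product:
1 * 1 = 1
1 * 1 = 1
1 * 1 = 1
1 * 1 = 1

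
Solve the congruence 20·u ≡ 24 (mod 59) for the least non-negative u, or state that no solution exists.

gcd(20, 59) = 1, so a unique solution mod 59 exists.
20⁻¹ ≡ 3 (mod 59).
u ≡ 3·24 ≡ 13 (mod 59).

13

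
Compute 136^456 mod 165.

Compute successive squares:
456 in binary is 111001000, i.e. 456 = 256 + 128 + 64 + 8.
136^1 ≡ 136 (mod 165)
136^2 ≡ 136^2 = 18496 ≡ 16 (mod 165)
136^4 ≡ 16^2 = 256 ≡ 91 (mod 165)
136^8 ≡ 91^2 = 8281 ≡ 31 (mod 165)
136^16 ≡ 31^2 = 961 ≡ 136 (mod 165)
136^32 ≡ 136^2 = 18496 ≡ 16 (mod 165)
136^64 ≡ 16^2 = 256 ≡ 91 (mod 165)
136^128 ≡ 91^2 = 8281 ≡ 31 (mod 165)
136^256 ≡ 31^2 = 961 ≡ 136 (mod 165)
136^456 = 136^256 * 136^128 * 136^64 * 136^8 ≡ 136 * 31 * 91 * 31 (mod 165).
Accumulate the product:
136 * 31 = 4216 ≡ 91
91 * 91 = 8281 ≡ 31
31 * 31 = 961 ≡ 136

136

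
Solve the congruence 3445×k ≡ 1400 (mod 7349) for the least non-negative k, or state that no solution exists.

gcd(3445, 7349) = 1, so a unique solution mod 7349 exists.
3445⁻¹ ≡ 2946 (mod 7349).
k ≡ 2946×1400 ≡ 1611 (mod 7349).

1611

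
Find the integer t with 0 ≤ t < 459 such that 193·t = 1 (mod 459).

88

By the extended Euclidean algorithm:
459 = 2·193 + 73
193 = 2·73 + 47
73 = 1·47 + 26
47 = 1·26 + 21
26 = 1·21 + 5
21 = 4·5 + 1
5 = 5·1 + 0
gcd(193, 459) = 1, so the inverse exists.
Back-substitute for 1:
1 = 1·21 − 4·5
  = −4·26 + 5·21
  = 5·47 − 9·26
  = −9·73 + 14·47
  = 14·193 − 37·73
  = −37·459 + 88·193
So 193⁻¹ ≡ 88 (mod 459).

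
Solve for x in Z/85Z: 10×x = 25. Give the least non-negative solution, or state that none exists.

11

gcd(10, 85) = 5, and 5 | 25, so solutions exist.
Divide through by 5: 2×x ≡ 5 mod 17.
2⁻¹ ≡ 9 (mod 17).
x ≡ 9×5 ≡ 11 (mod 17).
The smallest non-negative solution is x = 11.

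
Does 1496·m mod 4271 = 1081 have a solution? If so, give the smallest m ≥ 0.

940

gcd(1496, 4271) = 1, so a unique solution mod 4271 exists.
1496⁻¹ ≡ 2972 (mod 4271).
m ≡ 2972·1081 ≡ 940 (mod 4271).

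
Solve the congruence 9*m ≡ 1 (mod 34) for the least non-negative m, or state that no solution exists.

gcd(9, 34) = 1, so a unique solution mod 34 exists.
9⁻¹ ≡ 19 (mod 34).
m ≡ 19*1 ≡ 19 (mod 34).

19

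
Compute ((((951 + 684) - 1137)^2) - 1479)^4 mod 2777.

2500

951 + 684 = 1635
1635 - 1137 = 498
(498)^2 ≡ 851 (mod 2777)
851 - 1479 = -628 ≡ 2149 (mod 2777)
(2149)^4 ≡ 2500 (mod 2777)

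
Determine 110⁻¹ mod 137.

71

Apply the Euclidean algorithm and back-substitute:
137 = 1×110 + 27
110 = 4×27 + 2
27 = 13×2 + 1
2 = 2×1 + 0
gcd(110, 137) = 1, so the inverse exists.
Bézout: 1 = 53×137 − 66×110.
So 110⁻¹ ≡ −66 ≡ 71 (mod 137).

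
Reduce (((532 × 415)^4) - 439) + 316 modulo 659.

532 × 415 = 220780 ≡ 15 (mod 659)
(15)^4 ≡ 541 (mod 659)
541 - 439 = 102
102 + 316 = 418

418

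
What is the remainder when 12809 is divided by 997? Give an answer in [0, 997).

12809 = 12*997 + 845, so 12809 ≡ 845 (mod 997).

845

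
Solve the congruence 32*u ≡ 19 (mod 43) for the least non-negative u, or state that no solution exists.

10

gcd(32, 43) = 1, so a unique solution mod 43 exists.
32⁻¹ ≡ 39 (mod 43).
u ≡ 39*19 ≡ 10 (mod 43).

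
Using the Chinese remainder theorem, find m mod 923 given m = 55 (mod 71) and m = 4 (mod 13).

71⁻¹ mod 13: 71*11 ≡ 1 (mod 13), so 71⁻¹ ≡ 11.
m = 55 + 71*((4 − 55)*11 mod 13) = 55 + 71*11 = 836.

836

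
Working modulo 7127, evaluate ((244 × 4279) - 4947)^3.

244 × 4279 = 1044076 ≡ 3534 (mod 7127)
3534 - 4947 = -1413 ≡ 5714 (mod 7127)
(5714)^3 ≡ 6810 (mod 7127)

6810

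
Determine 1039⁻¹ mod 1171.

Apply the Euclidean algorithm and back-substitute:
1171 = 1*1039 + 132
1039 = 7*132 + 115
132 = 1*115 + 17
115 = 6*17 + 13
17 = 1*13 + 4
13 = 3*4 + 1
4 = 4*1 + 0
gcd(1039, 1171) = 1, so the inverse exists.
Bézout: 1 = −244*1171 + 275*1039.
So 1039⁻¹ ≡ 275 (mod 1171).

275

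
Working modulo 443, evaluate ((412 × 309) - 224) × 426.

412 × 309 = 127308 ≡ 167 (mod 443)
167 - 224 = -57 ≡ 386 (mod 443)
386 × 426 = 164436 ≡ 83 (mod 443)

83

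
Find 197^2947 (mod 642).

2947 in binary is 101110000011, i.e. 2947 = 2048 + 512 + 256 + 128 + 2 + 1.
197^1 ≡ 197 (mod 642)
197^2 ≡ 197^2 = 38809 ≡ 289 (mod 642)
197^4 ≡ 289^2 = 83521 ≡ 61 (mod 642)
197^8 ≡ 61^2 = 3721 ≡ 511 (mod 642)
197^16 ≡ 511^2 = 261121 ≡ 469 (mod 642)
197^32 ≡ 469^2 = 219961 ≡ 397 (mod 642)
197^64 ≡ 397^2 = 157609 ≡ 319 (mod 642)
197^128 ≡ 319^2 = 101761 ≡ 325 (mod 642)
197^256 ≡ 325^2 = 105625 ≡ 337 (mod 642)
197^512 ≡ 337^2 = 113569 ≡ 577 (mod 642)
197^1024 ≡ 577^2 = 332929 ≡ 373 (mod 642)
197^2048 ≡ 373^2 = 139129 ≡ 457 (mod 642)
197^2947 = 197^2048 * 197^512 * 197^256 * 197^128 * 197^2 * 197^1 ≡ 457 * 577 * 337 * 325 * 289 * 197 (mod 642).
Accumulate the product:
457 * 577 = 263689 ≡ 469
469 * 337 = 158053 ≡ 121
121 * 325 = 39325 ≡ 163
163 * 289 = 47107 ≡ 241
241 * 197 = 47477 ≡ 611

611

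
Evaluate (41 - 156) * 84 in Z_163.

120

41 - 156 = -115 ≡ 48 (mod 163)
48 * 84 = 4032 ≡ 120 (mod 163)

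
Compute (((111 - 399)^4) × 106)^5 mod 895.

156

111 - 399 = -288 ≡ 607 (mod 895)
(607)^4 ≡ 551 (mod 895)
551 × 106 = 58406 ≡ 231 (mod 895)
(231)^5 ≡ 156 (mod 895)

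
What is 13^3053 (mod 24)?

13

Using repeated squaring:
13^1 ≡ 13 (mod 24)
13^2 ≡ 13^2 = 169 ≡ 1 (mod 24)
13^4 ≡ 1^2 = 1 (mod 24)
13^8 ≡ 1^2 = 1 (mod 24)
13^16 ≡ 1^2 = 1 (mod 24)
13^32 ≡ 1^2 = 1 (mod 24)
13^64 ≡ 1^2 = 1 (mod 24)
13^128 ≡ 1^2 = 1 (mod 24)
13^256 ≡ 1^2 = 1 (mod 24)
13^512 ≡ 1^2 = 1 (mod 24)
13^1024 ≡ 1^2 = 1 (mod 24)
13^2048 ≡ 1^2 = 1 (mod 24)
13^3053 = 13^2048 × 13^512 × 13^256 × 13^128 × 13^64 × 13^32 × 13^8 × 13^4 × 13^1 ≡ 1 × 1 × 1 × 1 × 1 × 1 × 1 × 1 × 13 (mod 24).
Accumulate the product:
1 × 1 = 1
1 × 1 = 1
1 × 1 = 1
1 × 1 = 1
1 × 1 = 1
1 × 1 = 1
1 × 1 = 1
1 × 13 = 13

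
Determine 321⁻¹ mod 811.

763

By the extended Euclidean algorithm:
811 = 2×321 + 169
321 = 1×169 + 152
169 = 1×152 + 17
152 = 8×17 + 16
17 = 1×16 + 1
16 = 16×1 + 0
gcd(321, 811) = 1, so the inverse exists.
Back-substitute for 1:
1 = 1×17 − 1×16
  = −1×152 + 9×17
  = 9×169 − 10×152
  = −10×321 + 19×169
  = 19×811 − 48×321
So 321⁻¹ ≡ −48 ≡ 763 (mod 811).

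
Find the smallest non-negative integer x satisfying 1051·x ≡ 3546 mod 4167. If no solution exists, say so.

gcd(1051, 4167) = 1, so a unique solution mod 4167 exists.
1051⁻¹ ≡ 3604 (mod 4167).
x ≡ 3604·3546 ≡ 3762 (mod 4167).

3762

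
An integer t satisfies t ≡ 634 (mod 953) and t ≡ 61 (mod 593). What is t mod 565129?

953⁻¹ mod 593: 953×565 ≡ 1 (mod 593), so 953⁻¹ ≡ 565.
t = 634 + 953×((61 − 634)×565 mod 593) = 634 + 953×33 = 32083.
Check: 32083 mod 953 = 634, 32083 mod 593 = 61. ✓

32083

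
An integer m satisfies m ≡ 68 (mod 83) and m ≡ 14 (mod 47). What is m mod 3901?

1894

83⁻¹ mod 47: 83·17 ≡ 1 (mod 47), so 83⁻¹ ≡ 17.
m = 68 + 83·((14 − 68)·17 mod 47) = 68 + 83·22 = 1894.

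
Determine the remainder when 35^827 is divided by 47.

Using repeated squaring:
827 in binary is 1100111011, i.e. 827 = 512 + 256 + 32 + 16 + 8 + 2 + 1.
35^1 ≡ 35 (mod 47)
35^2 ≡ 35^2 = 1225 ≡ 3 (mod 47)
35^4 ≡ 3^2 = 9 (mod 47)
35^8 ≡ 9^2 = 81 ≡ 34 (mod 47)
35^16 ≡ 34^2 = 1156 ≡ 28 (mod 47)
35^32 ≡ 28^2 = 784 ≡ 32 (mod 47)
35^64 ≡ 32^2 = 1024 ≡ 37 (mod 47)
35^128 ≡ 37^2 = 1369 ≡ 6 (mod 47)
35^256 ≡ 6^2 = 36 (mod 47)
35^512 ≡ 36^2 = 1296 ≡ 27 (mod 47)
35^827 = 35^512 × 35^256 × 35^32 × 35^16 × 35^8 × 35^2 × 35^1 ≡ 27 × 36 × 32 × 28 × 34 × 3 × 35 (mod 47).
Accumulate the product:
27 × 36 = 972 ≡ 32
32 × 32 = 1024 ≡ 37
37 × 28 = 1036 ≡ 2
2 × 34 = 68 ≡ 21
21 × 3 = 63 ≡ 16
16 × 35 = 560 ≡ 43

43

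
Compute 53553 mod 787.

37

53553 = 68×787 + 37, so 53553 ≡ 37 (mod 787).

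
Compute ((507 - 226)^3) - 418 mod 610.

507 - 226 = 281
(281)^3 ≡ 511 (mod 610)
511 - 418 = 93

93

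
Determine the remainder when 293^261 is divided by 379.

184

By square-and-multiply:
261 in binary is 100000101, i.e. 261 = 256 + 4 + 1.
293^1 ≡ 293 (mod 379)
293^2 ≡ 293^2 = 85849 ≡ 195 (mod 379)
293^4 ≡ 195^2 = 38025 ≡ 125 (mod 379)
293^8 ≡ 125^2 = 15625 ≡ 86 (mod 379)
293^16 ≡ 86^2 = 7396 ≡ 195 (mod 379)
293^32 ≡ 195^2 = 38025 ≡ 125 (mod 379)
293^64 ≡ 125^2 = 15625 ≡ 86 (mod 379)
293^128 ≡ 86^2 = 7396 ≡ 195 (mod 379)
293^256 ≡ 195^2 = 38025 ≡ 125 (mod 379)
293^261 = 293^256 × 293^4 × 293^1 ≡ 125 × 125 × 293 (mod 379).
Accumulate the product:
125 × 125 = 15625 ≡ 86
86 × 293 = 25198 ≡ 184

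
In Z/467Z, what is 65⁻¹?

Apply the Euclidean algorithm and back-substitute:
467 = 7*65 + 12
65 = 5*12 + 5
12 = 2*5 + 2
5 = 2*2 + 1
2 = 2*1 + 0
gcd(65, 467) = 1, so the inverse exists.
Back-substitute for 1:
1 = 1*5 − 2*2
  = −2*12 + 5*5
  = 5*65 − 27*12
  = −27*467 + 194*65
So 65⁻¹ ≡ 194 (mod 467).

194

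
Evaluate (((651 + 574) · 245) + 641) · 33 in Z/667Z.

651 + 574 = 1225 ≡ 558 (mod 667)
558 · 245 = 136710 ≡ 642 (mod 667)
642 + 641 = 1283 ≡ 616 (mod 667)
616 · 33 = 20328 ≡ 318 (mod 667)

318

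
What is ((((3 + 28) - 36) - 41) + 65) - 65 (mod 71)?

25

3 + 28 = 31
31 - 36 = -5 ≡ 66 (mod 71)
66 - 41 = 25
25 + 65 = 90 ≡ 19 (mod 71)
19 - 65 = -46 ≡ 25 (mod 71)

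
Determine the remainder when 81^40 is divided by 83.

By square-and-multiply:
40 in binary is 101000, i.e. 40 = 32 + 8.
81^1 ≡ 81 (mod 83)
81^2 ≡ 81^2 = 6561 ≡ 4 (mod 83)
81^4 ≡ 4^2 = 16 (mod 83)
81^8 ≡ 16^2 = 256 ≡ 7 (mod 83)
81^16 ≡ 7^2 = 49 (mod 83)
81^32 ≡ 49^2 = 2401 ≡ 77 (mod 83)
81^40 = 81^32 × 81^8 ≡ 77 × 7 (mod 83).
77 × 7 = 539 ≡ 41 (mod 83).

41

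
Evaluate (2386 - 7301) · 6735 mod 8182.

1847

2386 - 7301 = -4915 ≡ 3267 (mod 8182)
3267 · 6735 = 22003245 ≡ 1847 (mod 8182)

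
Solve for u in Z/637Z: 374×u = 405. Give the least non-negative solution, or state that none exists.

541

gcd(374, 637) = 1, so a unique solution mod 637 exists.
374⁻¹ ≡ 264 (mod 637).
u ≡ 264×405 ≡ 541 (mod 637).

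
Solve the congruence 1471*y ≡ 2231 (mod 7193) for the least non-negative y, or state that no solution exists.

5175

gcd(1471, 7193) = 1, so a unique solution mod 7193 exists.
1471⁻¹ ≡ 6083 (mod 7193).
y ≡ 6083*2231 ≡ 5175 (mod 7193).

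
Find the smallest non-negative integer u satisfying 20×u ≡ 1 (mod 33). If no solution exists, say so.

5

gcd(20, 33) = 1, so a unique solution mod 33 exists.
20⁻¹ ≡ 5 (mod 33).
u ≡ 5×1 ≡ 5 (mod 33).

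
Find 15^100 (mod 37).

16

100 in binary is 1100100, i.e. 100 = 64 + 32 + 4.
15^1 ≡ 15 (mod 37)
15^2 ≡ 15^2 = 225 ≡ 3 (mod 37)
15^4 ≡ 3^2 = 9 (mod 37)
15^8 ≡ 9^2 = 81 ≡ 7 (mod 37)
15^16 ≡ 7^2 = 49 ≡ 12 (mod 37)
15^32 ≡ 12^2 = 144 ≡ 33 (mod 37)
15^64 ≡ 33^2 = 1089 ≡ 16 (mod 37)
15^100 = 15^64 · 15^32 · 15^4 ≡ 16 · 33 · 9 (mod 37).
Accumulate the product:
16 · 33 = 528 ≡ 10
10 · 9 = 90 ≡ 16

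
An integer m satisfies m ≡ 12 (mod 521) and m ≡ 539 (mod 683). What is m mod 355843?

521⁻¹ mod 683: 521×527 ≡ 1 (mod 683), so 521⁻¹ ≡ 527.
m = 12 + 521×((539 − 12)×527 mod 683) = 12 + 521×431 = 224563.
Check: 224563 mod 521 = 12, 224563 mod 683 = 539. ✓

224563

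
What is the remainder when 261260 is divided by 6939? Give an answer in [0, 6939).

261260 = 37·6939 + 4517, so 261260 ≡ 4517 (mod 6939).

4517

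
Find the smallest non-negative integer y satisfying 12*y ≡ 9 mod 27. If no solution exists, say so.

3

gcd(12, 27) = 3, and 3 | 9, so solutions exist.
Divide through by 3: 4*y = 3 (mod 9).
4⁻¹ ≡ 7 (mod 9).
y ≡ 7*3 ≡ 3 (mod 9).
The smallest non-negative solution is y = 3.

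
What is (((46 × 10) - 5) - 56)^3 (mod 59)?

46 × 10 = 460 ≡ 47 (mod 59)
47 - 5 = 42
42 - 56 = -14 ≡ 45 (mod 59)
(45)^3 ≡ 29 (mod 59)

29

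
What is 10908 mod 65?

53

10908 = 167*65 + 53, so 10908 ≡ 53 (mod 65).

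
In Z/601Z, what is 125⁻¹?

476

601 = 4×125 + 101
125 = 1×101 + 24
101 = 4×24 + 5
24 = 4×5 + 4
5 = 1×4 + 1
4 = 4×1 + 0
gcd(125, 601) = 1, so the inverse exists.
Back-substitute for 1:
1 = 1×5 − 1×4
  = −1×24 + 5×5
  = 5×101 − 21×24
  = −21×125 + 26×101
  = 26×601 − 125×125
So 125⁻¹ ≡ −125 ≡ 476 (mod 601).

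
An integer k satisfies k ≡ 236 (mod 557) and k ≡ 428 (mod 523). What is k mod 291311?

557⁻¹ mod 523: 557·200 ≡ 1 (mod 523), so 557⁻¹ ≡ 200.
k = 236 + 557·((428 − 236)·200 mod 523) = 236 + 557·221 = 123333.

123333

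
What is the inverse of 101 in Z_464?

317

464 = 4·101 + 60
101 = 1·60 + 41
60 = 1·41 + 19
41 = 2·19 + 3
19 = 6·3 + 1
3 = 3·1 + 0
gcd(101, 464) = 1, so the inverse exists.
Back-substitute for 1:
1 = 1·19 − 6·3
  = −6·41 + 13·19
  = 13·60 − 19·41
  = −19·101 + 32·60
  = 32·464 − 147·101
So 101⁻¹ ≡ −147 ≡ 317 (mod 464).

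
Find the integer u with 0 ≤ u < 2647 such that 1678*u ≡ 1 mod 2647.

2535

2647 = 1·1678 + 969
1678 = 1·969 + 709
969 = 1·709 + 260
709 = 2·260 + 189
260 = 1·189 + 71
189 = 2·71 + 47
71 = 1·47 + 24
47 = 1·24 + 23
24 = 1·23 + 1
23 = 23·1 + 0
gcd(1678, 2647) = 1, so the inverse exists.
Back-substitute for 1:
1 = 1·24 − 1·23
  = −1·47 + 2·24
  = 2·71 − 3·47
  = −3·189 + 8·71
  = 8·260 − 11·189
  = −11·709 + 30·260
  = 30·969 − 41·709
  = −41·1678 + 71·969
  = 71·2647 − 112·1678
So 1678⁻¹ ≡ −112 ≡ 2535 (mod 2647).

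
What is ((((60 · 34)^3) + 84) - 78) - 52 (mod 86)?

62

60 · 34 = 2040 ≡ 62 (mod 86)
(62)^3 ≡ 22 (mod 86)
22 + 84 = 106 ≡ 20 (mod 86)
20 - 78 = -58 ≡ 28 (mod 86)
28 - 52 = -24 ≡ 62 (mod 86)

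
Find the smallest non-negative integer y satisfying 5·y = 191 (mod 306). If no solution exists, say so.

283

gcd(5, 306) = 1, so a unique solution mod 306 exists.
5⁻¹ ≡ 245 (mod 306).
y ≡ 245·191 ≡ 283 (mod 306).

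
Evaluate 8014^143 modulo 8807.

By square-and-multiply:
143 in binary is 10001111, i.e. 143 = 128 + 8 + 4 + 2 + 1.
8014^1 ≡ 8014 (mod 8807)
8014^2 ≡ 8014^2 = 64224196 ≡ 3552 (mod 8807)
8014^4 ≡ 3552^2 = 12616704 ≡ 5080 (mod 8807)
8014^8 ≡ 5080^2 = 25806400 ≡ 1890 (mod 8807)
8014^16 ≡ 1890^2 = 3572100 ≡ 5265 (mod 8807)
8014^32 ≡ 5265^2 = 27720225 ≡ 4596 (mod 8807)
8014^64 ≡ 4596^2 = 21123216 ≡ 4030 (mod 8807)
8014^128 ≡ 4030^2 = 16240900 ≡ 792 (mod 8807)
8014^143 = 8014^128 * 8014^8 * 8014^4 * 8014^2 * 8014^1 ≡ 792 * 1890 * 5080 * 3552 * 8014 (mod 8807).
Accumulate the product:
792 * 1890 = 1496880 ≡ 8497
8497 * 5080 = 43164760 ≡ 1653
1653 * 3552 = 5871456 ≡ 5994
5994 * 8014 = 48035916 ≡ 2538

2538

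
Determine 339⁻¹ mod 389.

389 = 1*339 + 50
339 = 6*50 + 39
50 = 1*39 + 11
39 = 3*11 + 6
11 = 1*6 + 5
6 = 1*5 + 1
5 = 5*1 + 0
gcd(339, 389) = 1, so the inverse exists.
Back-substitute for 1:
1 = 1*6 − 1*5
  = −1*11 + 2*6
  = 2*39 − 7*11
  = −7*50 + 9*39
  = 9*339 − 61*50
  = −61*389 + 70*339
So 339⁻¹ ≡ 70 (mod 389).

70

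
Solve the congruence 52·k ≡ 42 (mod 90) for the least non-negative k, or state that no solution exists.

6

gcd(52, 90) = 2, and 2 | 42, so solutions exist.
Divide through by 2: 26·k mod 45 = 21.
26⁻¹ ≡ 26 (mod 45).
k ≡ 26·21 ≡ 6 (mod 45).
The smallest non-negative solution is k = 6.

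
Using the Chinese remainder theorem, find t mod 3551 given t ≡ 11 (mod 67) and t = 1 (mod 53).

1485

67⁻¹ mod 53: 67*19 ≡ 1 (mod 53), so 67⁻¹ ≡ 19.
t = 11 + 67*((1 − 11)*19 mod 53) = 11 + 67*22 = 1485.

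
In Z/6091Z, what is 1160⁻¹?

4563

By the extended Euclidean algorithm:
6091 = 5×1160 + 291
1160 = 3×291 + 287
291 = 1×287 + 4
287 = 71×4 + 3
4 = 1×3 + 1
3 = 3×1 + 0
gcd(1160, 6091) = 1, so the inverse exists.
Back-substitute for 1:
1 = 1×4 − 1×3
  = −1×287 + 72×4
  = 72×291 − 73×287
  = −73×1160 + 291×291
  = 291×6091 − 1528×1160
So 1160⁻¹ ≡ −1528 ≡ 4563 (mod 6091).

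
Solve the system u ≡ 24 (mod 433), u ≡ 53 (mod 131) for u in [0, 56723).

433⁻¹ mod 131: 433·95 ≡ 1 (mod 131), so 433⁻¹ ≡ 95.
u = 24 + 433·((53 − 24)·95 mod 131) = 24 + 433·4 = 1756.

1756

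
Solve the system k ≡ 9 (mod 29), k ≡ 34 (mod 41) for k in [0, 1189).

444

29⁻¹ mod 41: 29*17 ≡ 1 (mod 41), so 29⁻¹ ≡ 17.
k = 9 + 29*((34 − 9)*17 mod 41) = 9 + 29*15 = 444.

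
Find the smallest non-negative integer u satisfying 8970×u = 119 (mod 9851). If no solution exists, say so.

gcd(8970, 9851) = 1, so a unique solution mod 9851 exists.
8970⁻¹ ≡ 4864 (mod 9851).
u ≡ 4864×119 ≡ 7458 (mod 9851).

7458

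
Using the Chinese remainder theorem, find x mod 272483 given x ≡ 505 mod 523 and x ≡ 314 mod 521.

523⁻¹ mod 521: 523×261 ≡ 1 (mod 521), so 523⁻¹ ≡ 261.
x = 505 + 523×((314 − 505)×261 mod 521) = 505 + 523×165 = 86800.
Check: 86800 mod 523 = 505, 86800 mod 521 = 314. ✓

86800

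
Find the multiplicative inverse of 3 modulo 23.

8

Apply the Euclidean algorithm and back-substitute:
23 = 7·3 + 2
3 = 1·2 + 1
2 = 2·1 + 0
gcd(3, 23) = 1, so the inverse exists.
Back-substitute for 1:
1 = 1·3 − 1·2
  = −1·23 + 8·3
So 3⁻¹ ≡ 8 (mod 23).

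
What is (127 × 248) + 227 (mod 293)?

127 × 248 = 31496 ≡ 145 (mod 293)
145 + 227 = 372 ≡ 79 (mod 293)

79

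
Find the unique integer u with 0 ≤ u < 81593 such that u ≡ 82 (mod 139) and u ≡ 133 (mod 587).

139⁻¹ mod 587: 139·549 ≡ 1 (mod 587), so 139⁻¹ ≡ 549.
u = 82 + 139·((133 − 82)·549 mod 587) = 82 + 139·410 = 57072.

57072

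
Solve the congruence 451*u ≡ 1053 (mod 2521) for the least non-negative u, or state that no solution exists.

2378

gcd(451, 2521) = 1, so a unique solution mod 2521 exists.
451⁻¹ ≡ 2303 (mod 2521).
u ≡ 2303*1053 ≡ 2378 (mod 2521).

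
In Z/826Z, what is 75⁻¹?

815

826 = 11·75 + 1
75 = 75·1 + 0
gcd(75, 826) = 1, so the inverse exists.
Bézout: 1 = 1·826 − 11·75.
So 75⁻¹ ≡ −11 ≡ 815 (mod 826).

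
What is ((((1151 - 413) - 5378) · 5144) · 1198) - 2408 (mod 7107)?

1151 - 413 = 738
738 - 5378 = -4640 ≡ 2467 (mod 7107)
2467 · 5144 = 12690248 ≡ 4253 (mod 7107)
4253 · 1198 = 5095094 ≡ 6482 (mod 7107)
6482 - 2408 = 4074

4074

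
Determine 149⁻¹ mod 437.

44

437 = 2*149 + 139
149 = 1*139 + 10
139 = 13*10 + 9
10 = 1*9 + 1
9 = 9*1 + 0
gcd(149, 437) = 1, so the inverse exists.
Bézout: 1 = −15*437 + 44*149.
So 149⁻¹ ≡ 44 (mod 437).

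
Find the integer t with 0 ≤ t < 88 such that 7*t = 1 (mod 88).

63

By the extended Euclidean algorithm:
88 = 12·7 + 4
7 = 1·4 + 3
4 = 1·3 + 1
3 = 3·1 + 0
gcd(7, 88) = 1, so the inverse exists.
Back-substitute for 1:
1 = 1·4 − 1·3
  = −1·7 + 2·4
  = 2·88 − 25·7
So 7⁻¹ ≡ −25 ≡ 63 (mod 88).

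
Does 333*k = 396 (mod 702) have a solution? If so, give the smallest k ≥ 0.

56

gcd(333, 702) = 9, and 9 | 396, so solutions exist.
Divide through by 9: 37*k mod 78 = 44.
37⁻¹ ≡ 19 (mod 78).
k ≡ 19*44 ≡ 56 (mod 78).
The smallest non-negative solution is k = 56.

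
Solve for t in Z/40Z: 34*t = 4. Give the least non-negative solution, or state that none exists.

6

gcd(34, 40) = 2, and 2 | 4, so solutions exist.
Divide through by 2: 17*t mod 20 = 2.
17⁻¹ ≡ 13 (mod 20).
t ≡ 13*2 ≡ 6 (mod 20).
The smallest non-negative solution is t = 6.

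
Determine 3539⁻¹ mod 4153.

1833

4153 = 1*3539 + 614
3539 = 5*614 + 469
614 = 1*469 + 145
469 = 3*145 + 34
145 = 4*34 + 9
34 = 3*9 + 7
9 = 1*7 + 2
7 = 3*2 + 1
2 = 2*1 + 0
gcd(3539, 4153) = 1, so the inverse exists.
Back-substitute for 1:
1 = 1*7 − 3*2
  = −3*9 + 4*7
  = 4*34 − 15*9
  = −15*145 + 64*34
  = 64*469 − 207*145
  = −207*614 + 271*469
  = 271*3539 − 1562*614
  = −1562*4153 + 1833*3539
So 3539⁻¹ ≡ 1833 (mod 4153).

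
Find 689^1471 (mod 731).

1471 in binary is 10110111111, i.e. 1471 = 1024 + 256 + 128 + 32 + 16 + 8 + 4 + 2 + 1.
689^1 ≡ 689 (mod 731)
689^2 ≡ 689^2 = 474721 ≡ 302 (mod 731)
689^4 ≡ 302^2 = 91204 ≡ 560 (mod 731)
689^8 ≡ 560^2 = 313600 ≡ 1 (mod 731)
689^16 ≡ 1^2 = 1 (mod 731)
689^32 ≡ 1^2 = 1 (mod 731)
689^64 ≡ 1^2 = 1 (mod 731)
689^128 ≡ 1^2 = 1 (mod 731)
689^256 ≡ 1^2 = 1 (mod 731)
689^512 ≡ 1^2 = 1 (mod 731)
689^1024 ≡ 1^2 = 1 (mod 731)
689^1471 = 689^1024 * 689^256 * 689^128 * 689^32 * 689^16 * 689^8 * 689^4 * 689^2 * 689^1 ≡ 1 * 1 * 1 * 1 * 1 * 1 * 560 * 302 * 689 (mod 731).
Accumulate the product:
1 * 1 = 1
1 * 1 = 1
1 * 1 = 1
1 * 1 = 1
1 * 1 = 1
1 * 560 = 560
560 * 302 = 169120 ≡ 259
259 * 689 = 178451 ≡ 87

87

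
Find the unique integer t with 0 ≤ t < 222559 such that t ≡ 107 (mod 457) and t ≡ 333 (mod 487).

204386

457⁻¹ mod 487: 457×211 ≡ 1 (mod 487), so 457⁻¹ ≡ 211.
t = 107 + 457×((333 − 107)×211 mod 487) = 107 + 457×447 = 204386.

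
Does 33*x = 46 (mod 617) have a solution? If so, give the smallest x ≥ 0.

581

gcd(33, 617) = 1, so a unique solution mod 617 exists.
33⁻¹ ≡ 187 (mod 617).
x ≡ 187*46 ≡ 581 (mod 617).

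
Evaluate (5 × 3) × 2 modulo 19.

11

5 × 3 = 15
15 × 2 = 30 ≡ 11 (mod 19)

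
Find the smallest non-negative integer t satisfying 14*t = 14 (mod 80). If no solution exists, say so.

1

gcd(14, 80) = 2, and 2 | 14, so solutions exist.
Divide through by 2: 7*t = 7 (mod 40).
7⁻¹ ≡ 23 (mod 40).
t ≡ 23*7 ≡ 1 (mod 40).
The smallest non-negative solution is t = 1.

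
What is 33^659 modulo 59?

40

Using repeated squaring:
659 in binary is 1010010011, i.e. 659 = 512 + 128 + 16 + 2 + 1.
33^1 ≡ 33 (mod 59)
33^2 ≡ 33^2 = 1089 ≡ 27 (mod 59)
33^4 ≡ 27^2 = 729 ≡ 21 (mod 59)
33^8 ≡ 21^2 = 441 ≡ 28 (mod 59)
33^16 ≡ 28^2 = 784 ≡ 17 (mod 59)
33^32 ≡ 17^2 = 289 ≡ 53 (mod 59)
33^64 ≡ 53^2 = 2809 ≡ 36 (mod 59)
33^128 ≡ 36^2 = 1296 ≡ 57 (mod 59)
33^256 ≡ 57^2 = 3249 ≡ 4 (mod 59)
33^512 ≡ 4^2 = 16 (mod 59)
33^659 = 33^512 * 33^128 * 33^16 * 33^2 * 33^1 ≡ 16 * 57 * 17 * 27 * 33 (mod 59).
Accumulate the product:
16 * 57 = 912 ≡ 27
27 * 17 = 459 ≡ 46
46 * 27 = 1242 ≡ 3
3 * 33 = 99 ≡ 40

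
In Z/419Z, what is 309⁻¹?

339

By the extended Euclidean algorithm:
419 = 1·309 + 110
309 = 2·110 + 89
110 = 1·89 + 21
89 = 4·21 + 5
21 = 4·5 + 1
5 = 5·1 + 0
gcd(309, 419) = 1, so the inverse exists.
Back-substitute for 1:
1 = 1·21 − 4·5
  = −4·89 + 17·21
  = 17·110 − 21·89
  = −21·309 + 59·110
  = 59·419 − 80·309
So 309⁻¹ ≡ −80 ≡ 339 (mod 419).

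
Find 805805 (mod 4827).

805805 = 166×4827 + 4523, so 805805 ≡ 4523 (mod 4827).

4523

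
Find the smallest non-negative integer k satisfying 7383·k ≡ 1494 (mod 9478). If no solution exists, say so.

gcd(7383, 9478) = 1, so a unique solution mod 9478 exists.
7383⁻¹ ≡ 6569 (mod 9478).
k ≡ 6569·1494 ≡ 4356 (mod 9478).

4356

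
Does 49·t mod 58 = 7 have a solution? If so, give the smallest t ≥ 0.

gcd(49, 58) = 1, so a unique solution mod 58 exists.
49⁻¹ ≡ 45 (mod 58).
t ≡ 45·7 ≡ 25 (mod 58).

25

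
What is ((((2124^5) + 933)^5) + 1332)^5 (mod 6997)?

(2124)^5 ≡ 1308 (mod 6997)
1308 + 933 = 2241
(2241)^5 ≡ 4457 (mod 6997)
4457 + 1332 = 5789
(5789)^5 ≡ 6439 (mod 6997)

6439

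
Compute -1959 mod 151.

4

-1959 = -13*151 + 4, so -1959 ≡ 4 (mod 151).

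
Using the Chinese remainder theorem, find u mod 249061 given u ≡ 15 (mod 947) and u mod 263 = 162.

197938

947⁻¹ mod 263: 947·5 ≡ 1 (mod 263), so 947⁻¹ ≡ 5.
u = 15 + 947·((162 − 15)·5 mod 263) = 15 + 947·209 = 197938.
Check: 197938 mod 947 = 15, 197938 mod 263 = 162. ✓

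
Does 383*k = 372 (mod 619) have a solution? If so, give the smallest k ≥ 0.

523

gcd(383, 619) = 1, so a unique solution mod 619 exists.
383⁻¹ ≡ 459 (mod 619).
k ≡ 459*372 ≡ 523 (mod 619).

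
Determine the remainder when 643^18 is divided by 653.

By square-and-multiply:
18 in binary is 10010, i.e. 18 = 16 + 2.
643^1 ≡ 643 (mod 653)
643^2 ≡ 643^2 = 413449 ≡ 100 (mod 653)
643^4 ≡ 100^2 = 10000 ≡ 205 (mod 653)
643^8 ≡ 205^2 = 42025 ≡ 233 (mod 653)
643^16 ≡ 233^2 = 54289 ≡ 90 (mod 653)
643^18 = 643^16 × 643^2 ≡ 90 × 100 (mod 653).
90 × 100 = 9000 ≡ 511 (mod 653).

511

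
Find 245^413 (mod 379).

87

413 in binary is 110011101, i.e. 413 = 256 + 128 + 16 + 8 + 4 + 1.
245^1 ≡ 245 (mod 379)
245^2 ≡ 245^2 = 60025 ≡ 143 (mod 379)
245^4 ≡ 143^2 = 20449 ≡ 362 (mod 379)
245^8 ≡ 362^2 = 131044 ≡ 289 (mod 379)
245^16 ≡ 289^2 = 83521 ≡ 141 (mod 379)
245^32 ≡ 141^2 = 19881 ≡ 173 (mod 379)
245^64 ≡ 173^2 = 29929 ≡ 367 (mod 379)
245^128 ≡ 367^2 = 134689 ≡ 144 (mod 379)
245^256 ≡ 144^2 = 20736 ≡ 270 (mod 379)
245^413 = 245^256 · 245^128 · 245^16 · 245^8 · 245^4 · 245^1 ≡ 270 · 144 · 141 · 289 · 362 · 245 (mod 379).
Accumulate the product:
270 · 144 = 38880 ≡ 222
222 · 141 = 31302 ≡ 224
224 · 289 = 64736 ≡ 306
306 · 362 = 110772 ≡ 104
104 · 245 = 25480 ≡ 87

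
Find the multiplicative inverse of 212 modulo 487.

85

Apply the Euclidean algorithm and back-substitute:
487 = 2·212 + 63
212 = 3·63 + 23
63 = 2·23 + 17
23 = 1·17 + 6
17 = 2·6 + 5
6 = 1·5 + 1
5 = 5·1 + 0
gcd(212, 487) = 1, so the inverse exists.
Back-substitute for 1:
1 = 1·6 − 1·5
  = −1·17 + 3·6
  = 3·23 − 4·17
  = −4·63 + 11·23
  = 11·212 − 37·63
  = −37·487 + 85·212
So 212⁻¹ ≡ 85 (mod 487).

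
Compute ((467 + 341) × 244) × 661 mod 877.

534

467 + 341 = 808
808 × 244 = 197152 ≡ 704 (mod 877)
704 × 661 = 465344 ≡ 534 (mod 877)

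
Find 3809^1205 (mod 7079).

3809^1 ≡ 3809 (mod 7079)
3809^2 ≡ 3809^2 = 14508481 ≡ 3610 (mod 7079)
3809^4 ≡ 3610^2 = 13032100 ≡ 6740 (mod 7079)
3809^8 ≡ 6740^2 = 45427600 ≡ 1657 (mod 7079)
3809^16 ≡ 1657^2 = 2745649 ≡ 6076 (mod 7079)
3809^32 ≡ 6076^2 = 36917776 ≡ 791 (mod 7079)
3809^64 ≡ 791^2 = 625681 ≡ 2729 (mod 7079)
3809^128 ≡ 2729^2 = 7447441 ≡ 333 (mod 7079)
3809^256 ≡ 333^2 = 110889 ≡ 4704 (mod 7079)
3809^512 ≡ 4704^2 = 22127616 ≡ 5741 (mod 7079)
3809^1024 ≡ 5741^2 = 32959081 ≡ 6336 (mod 7079)
3809^1205 = 3809^1024 × 3809^128 × 3809^32 × 3809^16 × 3809^4 × 3809^1 ≡ 6336 × 333 × 791 × 6076 × 6740 × 3809 (mod 7079).
Accumulate the product:
6336 × 333 = 2109888 ≡ 346
346 × 791 = 273686 ≡ 4684
4684 × 6076 = 28459984 ≡ 2404
2404 × 6740 = 16202960 ≡ 6208
6208 × 3809 = 23646272 ≡ 2412

2412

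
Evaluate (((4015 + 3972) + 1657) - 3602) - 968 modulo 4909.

4015 + 3972 = 7987 ≡ 3078 (mod 4909)
3078 + 1657 = 4735
4735 - 3602 = 1133
1133 - 968 = 165

165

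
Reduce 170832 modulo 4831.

1747

170832 = 35·4831 + 1747, so 170832 ≡ 1747 (mod 4831).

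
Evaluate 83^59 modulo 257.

Compute successive squares:
83^1 ≡ 83 (mod 257)
83^2 ≡ 83^2 = 6889 ≡ 207 (mod 257)
83^4 ≡ 207^2 = 42849 ≡ 187 (mod 257)
83^8 ≡ 187^2 = 34969 ≡ 17 (mod 257)
83^16 ≡ 17^2 = 289 ≡ 32 (mod 257)
83^32 ≡ 32^2 = 1024 ≡ 253 (mod 257)
83^59 = 83^32 * 83^16 * 83^8 * 83^2 * 83^1 ≡ 253 * 32 * 17 * 207 * 83 (mod 257).
Accumulate the product:
253 * 32 = 8096 ≡ 129
129 * 17 = 2193 ≡ 137
137 * 207 = 28359 ≡ 89
89 * 83 = 7387 ≡ 191

191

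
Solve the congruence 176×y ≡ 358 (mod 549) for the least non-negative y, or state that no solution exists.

gcd(176, 549) = 1, so a unique solution mod 549 exists.
176⁻¹ ≡ 209 (mod 549).
y ≡ 209×358 ≡ 158 (mod 549).

158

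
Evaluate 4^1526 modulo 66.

1526 in binary is 10111110110, i.e. 1526 = 1024 + 256 + 128 + 64 + 32 + 16 + 4 + 2.
4^1 ≡ 4 (mod 66)
4^2 ≡ 4^2 = 16 (mod 66)
4^4 ≡ 16^2 = 256 ≡ 58 (mod 66)
4^8 ≡ 58^2 = 3364 ≡ 64 (mod 66)
4^16 ≡ 64^2 = 4096 ≡ 4 (mod 66)
4^32 ≡ 4^2 = 16 (mod 66)
4^64 ≡ 16^2 = 256 ≡ 58 (mod 66)
4^128 ≡ 58^2 = 3364 ≡ 64 (mod 66)
4^256 ≡ 64^2 = 4096 ≡ 4 (mod 66)
4^512 ≡ 4^2 = 16 (mod 66)
4^1024 ≡ 16^2 = 256 ≡ 58 (mod 66)
4^1526 = 4^1024 · 4^256 · 4^128 · 4^64 · 4^32 · 4^16 · 4^4 · 4^2 ≡ 58 · 4 · 64 · 58 · 16 · 4 · 58 · 16 (mod 66).
Accumulate the product:
58 · 4 = 232 ≡ 34
34 · 64 = 2176 ≡ 64
64 · 58 = 3712 ≡ 16
16 · 16 = 256 ≡ 58
58 · 4 = 232 ≡ 34
34 · 58 = 1972 ≡ 58
58 · 16 = 928 ≡ 4

4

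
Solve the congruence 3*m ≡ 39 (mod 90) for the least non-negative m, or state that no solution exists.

gcd(3, 90) = 3, and 3 | 39, so solutions exist.
Divide through by 3: 1*m ≡ 13 mod 30.
1⁻¹ ≡ 1 (mod 30).
m ≡ 1*13 ≡ 13 (mod 30).
The smallest non-negative solution is m = 13.

13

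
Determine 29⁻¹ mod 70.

70 = 2×29 + 12
29 = 2×12 + 5
12 = 2×5 + 2
5 = 2×2 + 1
2 = 2×1 + 0
gcd(29, 70) = 1, so the inverse exists.
Back-substitute for 1:
1 = 1×5 − 2×2
  = −2×12 + 5×5
  = 5×29 − 12×12
  = −12×70 + 29×29
So 29⁻¹ ≡ 29 (mod 70).

29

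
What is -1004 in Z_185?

106

-1004 = -6*185 + 106, so -1004 ≡ 106 (mod 185).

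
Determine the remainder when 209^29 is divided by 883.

721

By square-and-multiply:
29 in binary is 11101, i.e. 29 = 16 + 8 + 4 + 1.
209^1 ≡ 209 (mod 883)
209^2 ≡ 209^2 = 43681 ≡ 414 (mod 883)
209^4 ≡ 414^2 = 171396 ≡ 94 (mod 883)
209^8 ≡ 94^2 = 8836 ≡ 6 (mod 883)
209^16 ≡ 6^2 = 36 (mod 883)
209^29 = 209^16 × 209^8 × 209^4 × 209^1 ≡ 36 × 6 × 94 × 209 (mod 883).
Accumulate the product:
36 × 6 = 216
216 × 94 = 20304 ≡ 878
878 × 209 = 183502 ≡ 721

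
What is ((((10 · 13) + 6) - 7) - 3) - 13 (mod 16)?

10 · 13 = 130 ≡ 2 (mod 16)
2 + 6 = 8
8 - 7 = 1
1 - 3 = -2 ≡ 14 (mod 16)
14 - 13 = 1

1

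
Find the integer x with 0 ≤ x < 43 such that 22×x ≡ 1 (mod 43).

Apply the Euclidean algorithm and back-substitute:
43 = 1*22 + 21
22 = 1*21 + 1
21 = 21*1 + 0
gcd(22, 43) = 1, so the inverse exists.
Back-substitute for 1:
1 = 1*22 − 1*21
  = −1*43 + 2*22
So 22⁻¹ ≡ 2 (mod 43).

2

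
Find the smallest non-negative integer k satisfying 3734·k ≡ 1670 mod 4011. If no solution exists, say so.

2890

gcd(3734, 4011) = 1, so a unique solution mod 4011 exists.
3734⁻¹ ≡ 362 (mod 4011).
k ≡ 362·1670 ≡ 2890 (mod 4011).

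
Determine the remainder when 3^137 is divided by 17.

Compute successive squares:
137 in binary is 10001001, i.e. 137 = 128 + 8 + 1.
3^1 ≡ 3 (mod 17)
3^2 ≡ 3^2 = 9 (mod 17)
3^4 ≡ 9^2 = 81 ≡ 13 (mod 17)
3^8 ≡ 13^2 = 169 ≡ 16 (mod 17)
3^16 ≡ 16^2 = 256 ≡ 1 (mod 17)
3^32 ≡ 1^2 = 1 (mod 17)
3^64 ≡ 1^2 = 1 (mod 17)
3^128 ≡ 1^2 = 1 (mod 17)
3^137 = 3^128 * 3^8 * 3^1 ≡ 1 * 16 * 3 (mod 17).
Accumulate the product:
1 * 16 = 16
16 * 3 = 48 ≡ 14

14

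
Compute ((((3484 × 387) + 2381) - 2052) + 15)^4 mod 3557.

3484 × 387 = 1348308 ≡ 205 (mod 3557)
205 + 2381 = 2586
2586 - 2052 = 534
534 + 15 = 549
(549)^4 ≡ 1886 (mod 3557)

1886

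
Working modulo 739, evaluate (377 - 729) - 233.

154

377 - 729 = -352 ≡ 387 (mod 739)
387 - 233 = 154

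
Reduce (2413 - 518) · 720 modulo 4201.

3276

2413 - 518 = 1895
1895 · 720 = 1364400 ≡ 3276 (mod 4201)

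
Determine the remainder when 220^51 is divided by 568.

Compute successive squares:
51 in binary is 110011, i.e. 51 = 32 + 16 + 2 + 1.
220^1 ≡ 220 (mod 568)
220^2 ≡ 220^2 = 48400 ≡ 120 (mod 568)
220^4 ≡ 120^2 = 14400 ≡ 200 (mod 568)
220^8 ≡ 200^2 = 40000 ≡ 240 (mod 568)
220^16 ≡ 240^2 = 57600 ≡ 232 (mod 568)
220^32 ≡ 232^2 = 53824 ≡ 432 (mod 568)
220^51 = 220^32 * 220^16 * 220^2 * 220^1 ≡ 432 * 232 * 120 * 220 (mod 568).
Accumulate the product:
432 * 232 = 100224 ≡ 256
256 * 120 = 30720 ≡ 48
48 * 220 = 10560 ≡ 336

336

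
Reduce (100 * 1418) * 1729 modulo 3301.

100 * 1418 = 141800 ≡ 3158 (mod 3301)
3158 * 1729 = 5460182 ≡ 328 (mod 3301)

328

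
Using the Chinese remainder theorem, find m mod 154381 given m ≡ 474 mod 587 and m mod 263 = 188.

587⁻¹ mod 263: 587*69 ≡ 1 (mod 263), so 587⁻¹ ≡ 69.
m = 474 + 587*((188 − 474)*69 mod 263) = 474 + 587*254 = 149572.

149572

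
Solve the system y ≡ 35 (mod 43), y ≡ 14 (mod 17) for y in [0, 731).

422

43⁻¹ mod 17: 43*2 ≡ 1 (mod 17), so 43⁻¹ ≡ 2.
y = 35 + 43*((14 − 35)*2 mod 17) = 35 + 43*9 = 422.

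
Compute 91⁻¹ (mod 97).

97 = 1*91 + 6
91 = 15*6 + 1
6 = 6*1 + 0
gcd(91, 97) = 1, so the inverse exists.
Back-substitute for 1:
1 = 1*91 − 15*6
  = −15*97 + 16*91
So 91⁻¹ ≡ 16 (mod 97).

16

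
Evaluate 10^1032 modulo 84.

64

1032 in binary is 10000001000, i.e. 1032 = 1024 + 8.
10^1 ≡ 10 (mod 84)
10^2 ≡ 10^2 = 100 ≡ 16 (mod 84)
10^4 ≡ 16^2 = 256 ≡ 4 (mod 84)
10^8 ≡ 4^2 = 16 (mod 84)
10^16 ≡ 16^2 = 256 ≡ 4 (mod 84)
10^32 ≡ 4^2 = 16 (mod 84)
10^64 ≡ 16^2 = 256 ≡ 4 (mod 84)
10^128 ≡ 4^2 = 16 (mod 84)
10^256 ≡ 16^2 = 256 ≡ 4 (mod 84)
10^512 ≡ 4^2 = 16 (mod 84)
10^1024 ≡ 16^2 = 256 ≡ 4 (mod 84)
10^1032 = 10^1024 · 10^8 ≡ 4 · 16 (mod 84).
4 · 16 = 64 ≡ 64 (mod 84).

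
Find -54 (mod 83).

-54 = -1·83 + 29, so -54 ≡ 29 (mod 83).

29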